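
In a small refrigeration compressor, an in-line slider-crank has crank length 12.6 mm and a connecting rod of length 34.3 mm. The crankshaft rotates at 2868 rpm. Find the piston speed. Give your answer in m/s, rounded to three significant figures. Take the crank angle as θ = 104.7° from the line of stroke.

3.30

ω = 2π·2868/60 = 300.3 rad/s
For an in-line slider-crank, x = r cosθ + √(L² − r² sin²θ), so v = −rω sinθ·[1 + r cosθ/√(L² − r² sin²θ)].
With r = 0.0126 m, L = 0.0343 m, θ = 104.7°: √(L² − r² sin²θ) = 0.032062 m.
v = −0.0126·300.3·0.96727·[1 + 0.0126·-0.25376/0.032062] = -3.2953 m/s.
|v| = 3.2953 m/s.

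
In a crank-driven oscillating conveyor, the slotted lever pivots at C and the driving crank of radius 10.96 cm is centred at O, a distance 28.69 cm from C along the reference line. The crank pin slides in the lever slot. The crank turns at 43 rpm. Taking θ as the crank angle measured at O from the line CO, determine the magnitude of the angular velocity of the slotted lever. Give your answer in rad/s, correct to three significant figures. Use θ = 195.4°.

2.45

ω = 4.503 rad/s (from 43 rpm).
Crank pin A relative to C: A = (d + r cosθ, r sinθ); lever angle φ = atan2(r sinθ, d + r cosθ).
Differentiating tanφ: φ̇ = rω(d cosθ + r)/(d² + r² + 2dr cosθ).
d² + r² + 2dr cosθ = |CA|² = 0.0336933 m²;  d cosθ + r = -0.167 m.
|ω_lever| = |0.1096·4.503·-0.167| / 0.0336933 = 2.4461 rad/s.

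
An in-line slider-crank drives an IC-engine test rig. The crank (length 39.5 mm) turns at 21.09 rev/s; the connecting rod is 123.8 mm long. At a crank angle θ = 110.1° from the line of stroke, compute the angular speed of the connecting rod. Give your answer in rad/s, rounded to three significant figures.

ω = 132.5 rad/s (converted from 21.09 rev/s).
The rod makes angle φ with the slider axis where L sinφ = r sinθ; differentiating, L cosφ·φ̇ = r ω cosθ.
L cosφ = √(L² − r² sin²θ) = 0.11811 m.
|ω_rod| = r ω |cosθ| / √(L² − r² sin²θ) = 0.0395·132.5·0.34366/0.11811 = 15.23 rad/s.

15.2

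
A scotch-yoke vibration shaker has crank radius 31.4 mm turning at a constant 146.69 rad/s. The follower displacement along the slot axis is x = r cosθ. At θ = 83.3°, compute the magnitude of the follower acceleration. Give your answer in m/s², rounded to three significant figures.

78.8

ω = 146.7 rad/s
x = r cosθ ⇒ ẍ = −rω² cosθ (ω constant).
|a| = rω²|cosθ| = 0.0314·(146.7)²·|cos 83.3°| = 78.83 m/s².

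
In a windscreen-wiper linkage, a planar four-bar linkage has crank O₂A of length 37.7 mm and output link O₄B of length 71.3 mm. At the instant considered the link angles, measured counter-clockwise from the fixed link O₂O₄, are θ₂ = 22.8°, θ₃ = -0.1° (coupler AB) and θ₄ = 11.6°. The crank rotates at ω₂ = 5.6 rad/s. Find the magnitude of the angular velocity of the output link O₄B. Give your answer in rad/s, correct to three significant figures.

ω₂ = 5.6 rad/s
Differentiating the loop-closure r₂e^{iθ₂}+r₃e^{iθ₃}=r₁+r₄e^{iθ₄} gives r₂ω₂e^{iθ₂}+r₃ω₃e^{iθ₃}=r₄ω₄e^{iθ₄}.
Eliminating the other unknown: ω₄ = r₂ω₂ sin(θ₂−θ₃) / [r₄ sin(θ₄−θ₃)].
Numerator sine = +0.38912; denominator sine = +0.20279.
Result = 0.0377·5.6·(+0.38912) / (0.0713·(+0.20279)) = +5.6818 rad/s; magnitude 5.6818 rad/s.

5.68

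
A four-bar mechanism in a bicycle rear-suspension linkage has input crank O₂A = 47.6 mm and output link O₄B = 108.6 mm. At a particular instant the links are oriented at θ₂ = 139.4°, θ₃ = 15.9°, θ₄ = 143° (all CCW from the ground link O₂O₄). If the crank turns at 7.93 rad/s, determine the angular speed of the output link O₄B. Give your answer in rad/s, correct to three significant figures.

3.63

ω₂ = 7.93 rad/s
Differentiating the loop-closure r₂e^{iθ₂}+r₃e^{iθ₃}=r₁+r₄e^{iθ₄} gives r₂ω₂e^{iθ₂}+r₃ω₃e^{iθ₃}=r₄ω₄e^{iθ₄}.
Eliminating the other unknown: ω₄ = r₂ω₂ sin(θ₂−θ₃) / [r₄ sin(θ₄−θ₃)].
Numerator sine = +0.83389; denominator sine = +0.79758.
Result = 0.0476·7.93·(+0.83389) / (0.1086·(+0.79758)) = +3.634 rad/s; magnitude 3.634 rad/s.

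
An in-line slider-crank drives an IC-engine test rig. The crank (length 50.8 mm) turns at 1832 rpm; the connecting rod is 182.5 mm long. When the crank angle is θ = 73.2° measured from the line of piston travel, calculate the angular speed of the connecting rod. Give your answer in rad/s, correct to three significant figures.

16.0

ω = 191.8 rad/s (converted from 1832 rpm).
The rod makes angle φ with the slider axis where L sinφ = r sinθ; differentiating, L cosφ·φ̇ = r ω cosθ.
L cosφ = √(L² − r² sin²θ) = 0.1759 m.
|ω_rod| = r ω |cosθ| / √(L² − r² sin²θ) = 0.0508·191.8·0.28903/0.1759 = 16.014 rad/s.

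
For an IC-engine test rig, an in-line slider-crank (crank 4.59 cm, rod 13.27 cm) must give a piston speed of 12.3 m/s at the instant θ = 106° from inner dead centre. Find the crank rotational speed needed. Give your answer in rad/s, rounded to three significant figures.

For an in-line slider-crank, |v_piston| = rω|sinθ|·[1 + r cosθ/√(L² − r² sin²θ)].
With r = 0.0459 m, L = 0.1327 m, θ = 106°: the bracketed kinematic factor |dx/dθ| = 0.039662 m.
ω = v/|dx/dθ| = 12.3/0.039662 = 310.12 rad/s.

310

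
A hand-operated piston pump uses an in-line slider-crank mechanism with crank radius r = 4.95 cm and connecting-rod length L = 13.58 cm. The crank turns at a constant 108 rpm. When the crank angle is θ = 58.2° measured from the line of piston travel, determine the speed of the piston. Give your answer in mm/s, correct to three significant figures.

ω = 2π·108/60 = 11.31 rad/s
For an in-line slider-crank, x = r cosθ + √(L² − r² sin²θ), so v = −rω sinθ·[1 + r cosθ/√(L² − r² sin²θ)].
With r = 0.0495 m, L = 0.1358 m, θ = 58.2°: √(L² − r² sin²θ) = 0.12912 m.
v = −0.0495·11.31·0.84989·[1 + 0.0495·0.52696/0.12912] = -0.57192 m/s.
|v| = 0.57192 m/s = 571.92 mm/s.

572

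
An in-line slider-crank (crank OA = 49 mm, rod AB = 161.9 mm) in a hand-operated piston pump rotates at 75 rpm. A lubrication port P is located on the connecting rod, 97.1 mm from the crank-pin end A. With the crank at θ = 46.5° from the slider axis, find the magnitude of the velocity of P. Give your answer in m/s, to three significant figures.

0.332

ω = 7.854 rad/s.  Crank-pin speed |V_A| = rω = 0.38485 m/s, perpendicular to OA.
Rod angle: sinφ = −(r/L) sinθ ⇒ φ = -12.682°; ω_rod = −rω cosθ/√(L²−r²sin²θ) = -1.6772 rad/s.
V_P = V_A + ω_rod × AP, with AP = 0.0971 m along the rod.
Components: V_Px = −rω sinθ − a·ω_rod·sinφ = -0.31491 m/s;  V_Py = rω cosθ + a·ω_rod·cosφ = +0.10603 m/s.
|V_P| = √(V_Px² + V_Py²) = 0.33228 m/s.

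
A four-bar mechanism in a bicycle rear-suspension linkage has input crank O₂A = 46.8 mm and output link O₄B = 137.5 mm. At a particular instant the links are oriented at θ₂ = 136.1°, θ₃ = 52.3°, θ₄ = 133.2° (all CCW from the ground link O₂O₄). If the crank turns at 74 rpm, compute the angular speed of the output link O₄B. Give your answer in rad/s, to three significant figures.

ω₂ = 7.749 rad/s (from 74 rpm).
Differentiating the loop-closure r₂e^{iθ₂}+r₃e^{iθ₃}=r₁+r₄e^{iθ₄} gives r₂ω₂e^{iθ₂}+r₃ω₃e^{iθ₃}=r₄ω₄e^{iθ₄}.
Eliminating the other unknown: ω₄ = r₂ω₂ sin(θ₂−θ₃) / [r₄ sin(θ₄−θ₃)].
Numerator sine = +0.99415; denominator sine = +0.98741.
Result = 0.0468·7.749·(+0.99415) / (0.1375·(+0.98741)) = +2.6556 rad/s; magnitude 2.6556 rad/s.

2.66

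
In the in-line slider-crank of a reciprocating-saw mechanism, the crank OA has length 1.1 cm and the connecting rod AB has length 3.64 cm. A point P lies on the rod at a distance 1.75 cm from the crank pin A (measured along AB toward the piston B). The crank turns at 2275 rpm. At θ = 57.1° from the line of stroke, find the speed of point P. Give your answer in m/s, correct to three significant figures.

ω = 238.2 rad/s.  Crank-pin speed |V_A| = rω = 2.6206 m/s, perpendicular to OA.
Rod angle: sinφ = −(r/L) sinθ ⇒ φ = -14.698°; ω_rod = −rω cosθ/√(L²−r²sin²θ) = -40.429 rad/s.
V_P = V_A + ω_rod × AP, with AP = 0.0175 m along the rod.
Components: V_Px = −rω sinθ − a·ω_rod·sinφ = -2.3798 m/s;  V_Py = rω cosθ + a·ω_rod·cosφ = +0.7391 m/s.
|V_P| = √(V_Px² + V_Py²) = 2.492 m/s.

2.49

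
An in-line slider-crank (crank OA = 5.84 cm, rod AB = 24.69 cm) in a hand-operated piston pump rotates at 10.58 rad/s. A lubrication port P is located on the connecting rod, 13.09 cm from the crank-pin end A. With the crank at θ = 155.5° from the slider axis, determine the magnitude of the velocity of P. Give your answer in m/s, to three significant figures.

0.348

ω = 10.58 rad/s.  Crank-pin speed |V_A| = rω = 0.61787 m/s, perpendicular to OA.
Rod angle: sinφ = −(r/L) sinθ ⇒ φ = -5.629°; ω_rod = −rω cosθ/√(L²−r²sin²θ) = +2.2882 rad/s.
V_P = V_A + ω_rod × AP, with AP = 0.1309 m along the rod.
Components: V_Px = −rω sinθ − a·ω_rod·sinφ = -0.22685 m/s;  V_Py = rω cosθ + a·ω_rod·cosφ = -0.26415 m/s.
|V_P| = √(V_Px² + V_Py²) = 0.34819 m/s.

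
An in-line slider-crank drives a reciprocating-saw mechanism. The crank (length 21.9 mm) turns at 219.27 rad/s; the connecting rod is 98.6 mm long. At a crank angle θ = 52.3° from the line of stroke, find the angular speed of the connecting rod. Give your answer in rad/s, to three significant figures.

30.3

ω = 219.3 rad/s
The rod makes angle φ with the slider axis where L sinφ = r sinθ; differentiating, L cosφ·φ̇ = r ω cosθ.
L cosφ = √(L² − r² sin²θ) = 0.097065 m.
|ω_rod| = r ω |cosθ| / √(L² − r² sin²θ) = 0.0219·219.3·0.61153/0.097065 = 30.253 rad/s.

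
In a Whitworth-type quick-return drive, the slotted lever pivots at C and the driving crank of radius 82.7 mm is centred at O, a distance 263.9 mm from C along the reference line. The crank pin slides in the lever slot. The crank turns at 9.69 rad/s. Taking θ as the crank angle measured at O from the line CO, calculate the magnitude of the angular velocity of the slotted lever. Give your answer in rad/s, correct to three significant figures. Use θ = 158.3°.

3.62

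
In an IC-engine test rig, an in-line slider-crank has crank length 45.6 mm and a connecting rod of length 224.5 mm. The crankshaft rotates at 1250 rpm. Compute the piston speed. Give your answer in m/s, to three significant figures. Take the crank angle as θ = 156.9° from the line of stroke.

ω = 2π·1250/60 = 130.9 rad/s
For an in-line slider-crank, x = r cosθ + √(L² − r² sin²θ), so v = −rω sinθ·[1 + r cosθ/√(L² − r² sin²θ)].
With r = 0.0456 m, L = 0.2245 m, θ = 156.9°: √(L² − r² sin²θ) = 0.22379 m.
v = −0.0456·130.9·0.39234·[1 + 0.0456·-0.91982/0.22379] = -1.9029 m/s.
|v| = 1.9029 m/s.

1.90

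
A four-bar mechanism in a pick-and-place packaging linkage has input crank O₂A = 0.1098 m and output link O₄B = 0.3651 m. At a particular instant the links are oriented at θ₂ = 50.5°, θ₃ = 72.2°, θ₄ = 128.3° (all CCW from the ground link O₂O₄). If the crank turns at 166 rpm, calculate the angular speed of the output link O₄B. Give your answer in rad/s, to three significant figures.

2.33

ω₂ = 17.38 rad/s (from 166 rpm).
Differentiating the loop-closure r₂e^{iθ₂}+r₃e^{iθ₃}=r₁+r₄e^{iθ₄} gives r₂ω₂e^{iθ₂}+r₃ω₃e^{iθ₃}=r₄ω₄e^{iθ₄}.
Eliminating the other unknown: ω₄ = r₂ω₂ sin(θ₂−θ₃) / [r₄ sin(θ₄−θ₃)].
Numerator sine = -0.36975; denominator sine = +0.83001.
Result = 0.1098·17.38·(-0.36975) / (0.3651·(+0.83001)) = -2.3289 rad/s; magnitude 2.3289 rad/s.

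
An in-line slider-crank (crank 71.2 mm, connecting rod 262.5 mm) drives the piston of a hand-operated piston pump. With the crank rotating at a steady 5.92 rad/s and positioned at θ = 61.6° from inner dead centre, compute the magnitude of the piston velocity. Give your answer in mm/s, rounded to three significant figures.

ω = 5.92 rad/s
For an in-line slider-crank, x = r cosθ + √(L² − r² sin²θ), so v = −rω sinθ·[1 + r cosθ/√(L² − r² sin²θ)].
With r = 0.0712 m, L = 0.2625 m, θ = 61.6°: √(L² − r² sin²θ) = 0.25492 m.
v = −0.0712·5.92·0.87965·[1 + 0.0712·0.47562/0.25492] = -0.42003 m/s.
|v| = 0.42003 m/s = 420.03 mm/s.

420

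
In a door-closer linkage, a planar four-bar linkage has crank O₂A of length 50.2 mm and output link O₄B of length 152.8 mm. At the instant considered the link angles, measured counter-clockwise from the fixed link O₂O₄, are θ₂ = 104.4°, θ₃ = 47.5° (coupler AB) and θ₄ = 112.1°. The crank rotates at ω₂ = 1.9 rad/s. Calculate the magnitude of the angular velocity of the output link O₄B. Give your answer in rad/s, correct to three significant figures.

0.579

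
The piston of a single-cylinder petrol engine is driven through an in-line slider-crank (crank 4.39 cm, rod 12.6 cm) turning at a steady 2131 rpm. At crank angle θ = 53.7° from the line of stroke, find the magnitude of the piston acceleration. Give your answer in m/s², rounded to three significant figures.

1080

ω = 2π·2131/60 = 223.2 rad/s
x(θ) = r cosθ + √(L² − r² sin²θ); with ω constant, a = ω²·d²x/dθ².
d²x/dθ² = −r cosθ − r²(cos2θ)/√u − r⁴ sin²2θ/(4u^{3/2}),  u = L² − r² sin²θ = 0.0146242 m².
Substituting r = 0.0439 m, L = 0.126 m, θ = 53.7°: d²x/dθ² = -0.021702 m.
a = ω²·d²x/dθ² = (223.2)²·(-0.021702) = -1080.7 m/s²;  |a| = 1080.7 m/s².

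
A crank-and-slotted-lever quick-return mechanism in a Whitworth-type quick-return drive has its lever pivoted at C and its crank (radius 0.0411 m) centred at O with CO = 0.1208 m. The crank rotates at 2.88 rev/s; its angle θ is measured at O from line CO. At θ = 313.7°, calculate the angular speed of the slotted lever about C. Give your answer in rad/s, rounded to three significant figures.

ω = 18.1 rad/s (from 2.88 rev/s).
Crank pin A relative to C: A = (d + r cosθ, r sinθ); lever angle φ = atan2(r sinθ, d + r cosθ).
Differentiating tanφ: φ̇ = rω(d cosθ + r)/(d² + r² + 2dr cosθ).
d² + r² + 2dr cosθ = |CA|² = 0.0231421 m²;  d cosθ + r = +0.12456 m.
|ω_lever| = |0.0411·18.1·+0.12456| / 0.0231421 = 4.003 rad/s.

4.00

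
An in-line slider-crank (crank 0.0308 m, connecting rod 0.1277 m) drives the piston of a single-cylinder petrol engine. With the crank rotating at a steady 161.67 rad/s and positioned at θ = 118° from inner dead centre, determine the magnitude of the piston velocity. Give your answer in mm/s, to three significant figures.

ω = 161.7 rad/s
For an in-line slider-crank, x = r cosθ + √(L² − r² sin²θ), so v = −rω sinθ·[1 + r cosθ/√(L² − r² sin²θ)].
With r = 0.0308 m, L = 0.1277 m, θ = 118°: √(L² − r² sin²θ) = 0.12477 m.
v = −0.0308·161.7·0.88295·[1 + 0.0308·-0.46947/0.12477] = -3.8871 m/s.
|v| = 3.8871 m/s = 3887.1 mm/s.

3890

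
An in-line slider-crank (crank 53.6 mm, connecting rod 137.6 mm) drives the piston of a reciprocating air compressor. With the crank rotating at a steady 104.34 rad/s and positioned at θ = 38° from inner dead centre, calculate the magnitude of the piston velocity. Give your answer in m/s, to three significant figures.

4.53

ω = 104.3 rad/s
For an in-line slider-crank, x = r cosθ + √(L² − r² sin²θ), so v = −rω sinθ·[1 + r cosθ/√(L² − r² sin²θ)].
With r = 0.0536 m, L = 0.1376 m, θ = 38°: √(L² − r² sin²θ) = 0.13358 m.
v = −0.0536·104.3·0.61566·[1 + 0.0536·0.78801/0.13358] = -4.5318 m/s.
|v| = 4.5318 m/s.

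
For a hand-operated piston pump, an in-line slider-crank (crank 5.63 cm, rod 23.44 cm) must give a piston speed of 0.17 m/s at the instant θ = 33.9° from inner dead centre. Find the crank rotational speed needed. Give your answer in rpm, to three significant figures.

43.0

For an in-line slider-crank, |v_piston| = rω|sinθ|·[1 + r cosθ/√(L² − r² sin²θ)].
With r = 0.0563 m, L = 0.2344 m, θ = 33.9°: the bracketed kinematic factor |dx/dθ| = 0.037718 m.
ω = v/|dx/dθ| = 0.17/0.037718 = 4.5071 rad/s.
N = 60ω/(2π) = 43.04 rpm.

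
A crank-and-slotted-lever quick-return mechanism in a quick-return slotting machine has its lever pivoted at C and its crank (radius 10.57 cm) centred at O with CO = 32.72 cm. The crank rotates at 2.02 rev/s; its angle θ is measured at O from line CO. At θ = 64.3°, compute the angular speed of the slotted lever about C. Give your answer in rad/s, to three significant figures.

2.24

ω = 12.69 rad/s (from 2.02 rev/s).
Crank pin A relative to C: A = (d + r cosθ, r sinθ); lever angle φ = atan2(r sinθ, d + r cosθ).
Differentiating tanφ: φ̇ = rω(d cosθ + r)/(d² + r² + 2dr cosθ).
d² + r² + 2dr cosθ = |CA|² = 0.148229 m²;  d cosθ + r = +0.24759 m.
|ω_lever| = |0.1057·12.69·+0.24759| / 0.148229 = 2.2409 rad/s.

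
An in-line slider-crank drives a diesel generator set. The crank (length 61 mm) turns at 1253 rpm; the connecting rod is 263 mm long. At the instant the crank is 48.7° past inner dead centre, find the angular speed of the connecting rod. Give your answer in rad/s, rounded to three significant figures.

ω = 131.2 rad/s (converted from 1253 rpm).
The rod makes angle φ with the slider axis where L sinφ = r sinθ; differentiating, L cosφ·φ̇ = r ω cosθ.
L cosφ = √(L² − r² sin²θ) = 0.25898 m.
|ω_rod| = r ω |cosθ| / √(L² − r² sin²θ) = 0.061·131.2·0.66000/0.25898 = 20.398 rad/s.

20.4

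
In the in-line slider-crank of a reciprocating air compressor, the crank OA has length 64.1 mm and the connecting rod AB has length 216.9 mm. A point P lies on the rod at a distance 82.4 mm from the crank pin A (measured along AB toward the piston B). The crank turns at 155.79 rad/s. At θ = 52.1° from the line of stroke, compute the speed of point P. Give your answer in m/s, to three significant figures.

9.26

ω = 155.8 rad/s.  Crank-pin speed |V_A| = rω = 9.9861 m/s, perpendicular to OA.
Rod angle: sinφ = −(r/L) sinθ ⇒ φ = -13.485°; ω_rod = −rω cosθ/√(L²−r²sin²θ) = -29.084 rad/s.
V_P = V_A + ω_rod × AP, with AP = 0.0824 m along the rod.
Components: V_Px = −rω sinθ − a·ω_rod·sinφ = -8.4388 m/s;  V_Py = rω cosθ + a·ω_rod·cosφ = +3.8039 m/s.
|V_P| = √(V_Px² + V_Py²) = 9.2565 m/s.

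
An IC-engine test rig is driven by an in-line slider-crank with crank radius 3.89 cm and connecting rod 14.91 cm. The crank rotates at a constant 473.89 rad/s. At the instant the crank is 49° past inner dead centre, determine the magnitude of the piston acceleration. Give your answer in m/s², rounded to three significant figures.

ω = 473.9 rad/s
x(θ) = r cosθ + √(L² − r² sin²θ); with ω constant, a = ω²·d²x/dθ².
d²x/dθ² = −r cosθ − r²(cos2θ)/√u − r⁴ sin²2θ/(4u^{3/2}),  u = L² − r² sin²θ = 0.0213689 m².
Substituting r = 0.0389 m, L = 0.1491 m, θ = 49°: d²x/dθ² = -0.02426 m.
a = ω²·d²x/dθ² = (473.9)²·(-0.02426) = -5448.1 m/s²;  |a| = 5448.1 m/s².

5450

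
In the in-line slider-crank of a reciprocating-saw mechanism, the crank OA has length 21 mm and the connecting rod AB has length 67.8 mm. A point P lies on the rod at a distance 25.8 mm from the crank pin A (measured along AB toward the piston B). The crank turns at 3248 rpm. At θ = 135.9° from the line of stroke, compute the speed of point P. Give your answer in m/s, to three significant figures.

5.54

ω = 340.1 rad/s.  Crank-pin speed |V_A| = rω = 7.1427 m/s, perpendicular to OA.
Rod angle: sinφ = −(r/L) sinθ ⇒ φ = -12.448°; ω_rod = −rω cosθ/√(L²−r²sin²θ) = +77.476 rad/s.
V_P = V_A + ω_rod × AP, with AP = 0.0258 m along the rod.
Components: V_Px = −rω sinθ − a·ω_rod·sinφ = -4.5399 m/s;  V_Py = rω cosθ + a·ω_rod·cosφ = -3.1775 m/s.
|V_P| = √(V_Px² + V_Py²) = 5.5414 m/s.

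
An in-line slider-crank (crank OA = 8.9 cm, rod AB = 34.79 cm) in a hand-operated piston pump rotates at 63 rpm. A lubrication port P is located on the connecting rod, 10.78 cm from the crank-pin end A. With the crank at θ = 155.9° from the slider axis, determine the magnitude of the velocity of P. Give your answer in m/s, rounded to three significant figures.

0.432

ω = 6.597 rad/s.  Crank-pin speed |V_A| = rω = 0.58716 m/s, perpendicular to OA.
Rod angle: sinφ = −(r/L) sinθ ⇒ φ = -5.996°; ω_rod = −rω cosθ/√(L²−r²sin²θ) = +1.5491 rad/s.
V_P = V_A + ω_rod × AP, with AP = 0.1078 m along the rod.
Components: V_Px = −rω sinθ − a·ω_rod·sinφ = -0.22231 m/s;  V_Py = rω cosθ + a·ω_rod·cosφ = -0.3699 m/s.
|V_P| = √(V_Px² + V_Py²) = 0.43157 m/s.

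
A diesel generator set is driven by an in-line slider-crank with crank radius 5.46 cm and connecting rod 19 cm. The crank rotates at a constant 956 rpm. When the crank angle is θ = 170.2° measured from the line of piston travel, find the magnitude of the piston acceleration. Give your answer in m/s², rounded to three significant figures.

391

ω = 2π·956/60 = 100.1 rad/s
x(θ) = r cosθ + √(L² − r² sin²θ); with ω constant, a = ω²·d²x/dθ².
d²x/dθ² = −r cosθ − r²(cos2θ)/√u − r⁴ sin²2θ/(4u^{3/2}),  u = L² − r² sin²θ = 0.0360136 m².
Substituting r = 0.0546 m, L = 0.19 m, θ = 170.2°: d²x/dθ² = +0.038968 m.
a = ω²·d²x/dθ² = (100.1)²·(+0.038968) = +390.55 m/s²;  |a| = 390.55 m/s².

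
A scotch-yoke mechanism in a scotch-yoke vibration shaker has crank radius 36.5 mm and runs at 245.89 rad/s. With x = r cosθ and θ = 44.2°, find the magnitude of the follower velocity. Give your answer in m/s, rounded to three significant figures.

6.26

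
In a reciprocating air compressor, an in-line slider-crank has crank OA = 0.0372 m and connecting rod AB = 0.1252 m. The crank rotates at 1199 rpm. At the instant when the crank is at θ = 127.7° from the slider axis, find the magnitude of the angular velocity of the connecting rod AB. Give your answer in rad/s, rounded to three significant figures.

ω = 125.6 rad/s (converted from 1199 rpm).
The rod makes angle φ with the slider axis where L sinφ = r sinθ; differentiating, L cosφ·φ̇ = r ω cosθ.
L cosφ = √(L² − r² sin²θ) = 0.12169 m.
|ω_rod| = r ω |cosθ| / √(L² − r² sin²θ) = 0.0372·125.6·0.61153/0.12169 = 23.472 rad/s.

23.5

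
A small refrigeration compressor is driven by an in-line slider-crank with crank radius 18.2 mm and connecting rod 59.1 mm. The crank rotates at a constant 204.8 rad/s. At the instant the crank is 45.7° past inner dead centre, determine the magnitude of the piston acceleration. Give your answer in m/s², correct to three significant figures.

ω = 204.8 rad/s
x(θ) = r cosθ + √(L² − r² sin²θ); with ω constant, a = ω²·d²x/dθ².
d²x/dθ² = −r cosθ − r²(cos2θ)/√u − r⁴ sin²2θ/(4u^{3/2}),  u = L² − r² sin²θ = 0.00332314 m².
Substituting r = 0.0182 m, L = 0.0591 m, θ = 45.7°: d²x/dθ² = -0.012714 m.
a = ω²·d²x/dθ² = (204.8)²·(-0.012714) = -533.26 m/s²;  |a| = 533.26 m/s².

533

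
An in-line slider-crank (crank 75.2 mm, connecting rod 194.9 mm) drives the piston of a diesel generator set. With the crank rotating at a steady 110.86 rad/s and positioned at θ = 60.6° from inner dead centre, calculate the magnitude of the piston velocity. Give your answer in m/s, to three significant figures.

8.72

ω = 110.9 rad/s
For an in-line slider-crank, x = r cosθ + √(L² − r² sin²θ), so v = −rω sinθ·[1 + r cosθ/√(L² − r² sin²θ)].
With r = 0.0752 m, L = 0.1949 m, θ = 60.6°: √(L² − r² sin²θ) = 0.18356 m.
v = −0.0752·110.9·0.87121·[1 + 0.0752·0.49090/0.18356] = -8.7237 m/s.
|v| = 8.7237 m/s.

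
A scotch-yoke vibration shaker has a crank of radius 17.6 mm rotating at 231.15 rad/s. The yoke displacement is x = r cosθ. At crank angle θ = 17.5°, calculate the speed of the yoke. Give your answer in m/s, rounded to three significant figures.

ω = 231.2 rad/s
x = r cosθ ⇒ ẋ = −rω sinθ.
|v| = rω|sinθ| = 0.0176·231.2·|sin 17.5°| = 1.2233 m/s.

1.22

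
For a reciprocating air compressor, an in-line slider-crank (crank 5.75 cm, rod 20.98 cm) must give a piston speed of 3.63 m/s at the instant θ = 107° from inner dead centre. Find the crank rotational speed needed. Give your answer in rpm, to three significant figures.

For an in-line slider-crank, |v_piston| = rω|sinθ|·[1 + r cosθ/√(L² − r² sin²θ)].
With r = 0.0575 m, L = 0.2098 m, θ = 107°: the bracketed kinematic factor |dx/dθ| = 0.050422 m.
ω = v/|dx/dθ| = 3.63/0.050422 = 71.993 rad/s.
N = 60ω/(2π) = 687.48 rpm.

687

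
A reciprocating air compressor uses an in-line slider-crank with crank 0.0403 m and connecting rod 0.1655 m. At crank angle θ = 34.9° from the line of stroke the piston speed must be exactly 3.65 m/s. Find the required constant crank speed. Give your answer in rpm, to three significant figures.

1260

For an in-line slider-crank, |v_piston| = rω|sinθ|·[1 + r cosθ/√(L² − r² sin²θ)].
With r = 0.0403 m, L = 0.1655 m, θ = 34.9°: the bracketed kinematic factor |dx/dθ| = 0.027708 m.
ω = v/|dx/dθ| = 3.65/0.027708 = 131.73 rad/s.
N = 60ω/(2π) = 1258 rpm.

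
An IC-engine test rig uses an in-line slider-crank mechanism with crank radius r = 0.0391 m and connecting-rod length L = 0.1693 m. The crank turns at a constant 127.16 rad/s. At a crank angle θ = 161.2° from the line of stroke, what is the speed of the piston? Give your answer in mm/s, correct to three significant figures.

ω = 127.2 rad/s
For an in-line slider-crank, x = r cosθ + √(L² − r² sin²θ), so v = −rω sinθ·[1 + r cosθ/√(L² − r² sin²θ)].
With r = 0.0391 m, L = 0.1693 m, θ = 161.2°: √(L² − r² sin²θ) = 0.16883 m.
v = −0.0391·127.2·0.32227·[1 + 0.0391·-0.94665/0.16883] = -1.251 m/s.
|v| = 1.251 m/s = 1251 mm/s.

1250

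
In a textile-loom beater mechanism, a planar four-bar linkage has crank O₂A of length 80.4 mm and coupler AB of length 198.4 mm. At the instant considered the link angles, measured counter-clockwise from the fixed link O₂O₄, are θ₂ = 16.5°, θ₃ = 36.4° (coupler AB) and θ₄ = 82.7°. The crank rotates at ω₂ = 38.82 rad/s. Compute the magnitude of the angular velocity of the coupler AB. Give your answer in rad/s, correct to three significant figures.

ω₂ = 38.82 rad/s
Differentiating the loop-closure r₂e^{iθ₂}+r₃e^{iθ₃}=r₁+r₄e^{iθ₄} gives r₂ω₂e^{iθ₂}+r₃ω₃e^{iθ₃}=r₄ω₄e^{iθ₄}.
Eliminating the other unknown: ω₃ = r₂ω₂ sin(θ₄−θ₂) / [r₃ sin(θ₃−θ₄)].
Numerator sine = +0.91496; denominator sine = -0.72297.
Result = 0.0804·38.82·(+0.91496) / (0.1984·(-0.72297)) = -19.909 rad/s; magnitude 19.909 rad/s.

19.9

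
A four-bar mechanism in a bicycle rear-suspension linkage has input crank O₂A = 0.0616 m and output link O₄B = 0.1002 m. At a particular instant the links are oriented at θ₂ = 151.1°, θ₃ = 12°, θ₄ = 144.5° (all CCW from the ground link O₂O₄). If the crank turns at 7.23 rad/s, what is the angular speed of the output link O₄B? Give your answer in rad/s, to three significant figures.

ω₂ = 7.23 rad/s
Differentiating the loop-closure r₂e^{iθ₂}+r₃e^{iθ₃}=r₁+r₄e^{iθ₄} gives r₂ω₂e^{iθ₂}+r₃ω₃e^{iθ₃}=r₄ω₄e^{iθ₄}.
Eliminating the other unknown: ω₄ = r₂ω₂ sin(θ₂−θ₃) / [r₄ sin(θ₄−θ₃)].
Numerator sine = +0.65474; denominator sine = +0.73728.
Result = 0.0616·7.23·(+0.65474) / (0.1002·(+0.73728)) = +3.9472 rad/s; magnitude 3.9472 rad/s.

3.95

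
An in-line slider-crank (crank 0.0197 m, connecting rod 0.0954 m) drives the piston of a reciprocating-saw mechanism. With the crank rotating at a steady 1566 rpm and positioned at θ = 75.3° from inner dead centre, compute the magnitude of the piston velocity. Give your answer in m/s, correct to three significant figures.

ω = 2π·1566/60 = 164 rad/s
For an in-line slider-crank, x = r cosθ + √(L² − r² sin²θ), so v = −rω sinθ·[1 + r cosθ/√(L² − r² sin²θ)].
With r = 0.0197 m, L = 0.0954 m, θ = 75.3°: √(L² − r² sin²θ) = 0.093478 m.
v = −0.0197·164·0.96727·[1 + 0.0197·0.25376/0.093478] = -3.292 m/s.
|v| = 3.292 m/s.

3.29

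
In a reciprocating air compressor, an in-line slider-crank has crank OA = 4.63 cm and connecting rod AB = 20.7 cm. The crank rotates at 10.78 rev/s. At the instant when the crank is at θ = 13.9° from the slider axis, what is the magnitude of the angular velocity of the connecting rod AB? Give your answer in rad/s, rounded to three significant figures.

ω = 67.73 rad/s (converted from 10.78 rev/s).
The rod makes angle φ with the slider axis where L sinφ = r sinθ; differentiating, L cosφ·φ̇ = r ω cosθ.
L cosφ = √(L² − r² sin²θ) = 0.2067 m.
|ω_rod| = r ω |cosθ| / √(L² − r² sin²θ) = 0.0463·67.73·0.97072/0.2067 = 14.728 rad/s.

14.7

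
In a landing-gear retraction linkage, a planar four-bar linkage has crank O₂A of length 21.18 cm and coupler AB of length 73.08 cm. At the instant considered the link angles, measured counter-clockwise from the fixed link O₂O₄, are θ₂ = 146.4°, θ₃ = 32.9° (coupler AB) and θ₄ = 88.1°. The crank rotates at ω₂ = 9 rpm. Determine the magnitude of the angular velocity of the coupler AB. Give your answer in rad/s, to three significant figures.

ω₂ = 0.9425 rad/s (from 9 rpm).
Differentiating the loop-closure r₂e^{iθ₂}+r₃e^{iθ₃}=r₁+r₄e^{iθ₄} gives r₂ω₂e^{iθ₂}+r₃ω₃e^{iθ₃}=r₄ω₄e^{iθ₄}.
Eliminating the other unknown: ω₃ = r₂ω₂ sin(θ₄−θ₂) / [r₃ sin(θ₃−θ₄)].
Numerator sine = -0.85081; denominator sine = -0.82115.
Result = 0.2118·0.9425·(-0.85081) / (0.7308·(-0.82115)) = +0.28302 rad/s; magnitude 0.28302 rad/s.

0.283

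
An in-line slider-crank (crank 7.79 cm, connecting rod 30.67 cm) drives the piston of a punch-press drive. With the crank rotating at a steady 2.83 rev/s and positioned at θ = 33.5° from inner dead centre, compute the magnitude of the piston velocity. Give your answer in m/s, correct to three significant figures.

ω = 2π·2.83 = 17.78 rad/s
For an in-line slider-crank, x = r cosθ + √(L² − r² sin²θ), so v = −rω sinθ·[1 + r cosθ/√(L² − r² sin²θ)].
With r = 0.0779 m, L = 0.3067 m, θ = 33.5°: √(L² − r² sin²θ) = 0.30367 m.
v = −0.0779·17.78·0.55194·[1 + 0.0779·0.83389/0.30367] = -0.92807 m/s.
|v| = 0.92807 m/s.

0.928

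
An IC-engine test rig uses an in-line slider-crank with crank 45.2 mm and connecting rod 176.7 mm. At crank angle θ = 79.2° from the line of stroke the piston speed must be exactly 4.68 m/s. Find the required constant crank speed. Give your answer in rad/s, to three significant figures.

100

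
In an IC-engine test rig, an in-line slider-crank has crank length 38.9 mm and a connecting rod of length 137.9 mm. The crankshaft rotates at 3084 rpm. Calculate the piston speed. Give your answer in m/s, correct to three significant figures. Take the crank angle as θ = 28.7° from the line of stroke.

7.54

ω = 2π·3084/60 = 323 rad/s
For an in-line slider-crank, x = r cosθ + √(L² − r² sin²θ), so v = −rω sinθ·[1 + r cosθ/√(L² − r² sin²θ)].
With r = 0.0389 m, L = 0.1379 m, θ = 28.7°: √(L² − r² sin²θ) = 0.13663 m.
v = −0.0389·323·0.48022·[1 + 0.0389·0.87715/0.13663] = -7.5397 m/s.
|v| = 7.5397 m/s.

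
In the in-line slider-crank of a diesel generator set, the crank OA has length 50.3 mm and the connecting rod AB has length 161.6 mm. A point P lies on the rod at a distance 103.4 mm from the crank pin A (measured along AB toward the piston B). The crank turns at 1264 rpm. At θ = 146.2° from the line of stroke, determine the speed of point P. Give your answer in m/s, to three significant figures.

ω = 132.4 rad/s.  Crank-pin speed |V_A| = rω = 6.658 m/s, perpendicular to OA.
Rod angle: sinφ = −(r/L) sinθ ⇒ φ = -9.971°; ω_rod = −rω cosθ/√(L²−r²sin²θ) = +34.762 rad/s.
V_P = V_A + ω_rod × AP, with AP = 0.1034 m along the rod.
Components: V_Px = −rω sinθ − a·ω_rod·sinφ = -3.0814 m/s;  V_Py = rω cosθ + a·ω_rod·cosφ = -1.9926 m/s.
|V_P| = √(V_Px² + V_Py²) = 3.6696 m/s.

3.67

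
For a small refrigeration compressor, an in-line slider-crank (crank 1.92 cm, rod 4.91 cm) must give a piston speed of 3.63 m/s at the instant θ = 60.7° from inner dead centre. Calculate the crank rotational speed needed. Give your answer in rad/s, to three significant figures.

For an in-line slider-crank, |v_piston| = rω|sinθ|·[1 + r cosθ/√(L² − r² sin²θ)].
With r = 0.0192 m, L = 0.0491 m, θ = 60.7°: the bracketed kinematic factor |dx/dθ| = 0.020152 m.
ω = v/|dx/dθ| = 3.63/0.020152 = 180.13 rad/s.

180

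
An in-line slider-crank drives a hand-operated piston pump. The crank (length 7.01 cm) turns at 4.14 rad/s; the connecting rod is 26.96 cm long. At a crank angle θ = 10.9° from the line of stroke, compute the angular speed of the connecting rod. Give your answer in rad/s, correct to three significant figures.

ω = 4.14 rad/s
The rod makes angle φ with the slider axis where L sinφ = r sinθ; differentiating, L cosφ·φ̇ = r ω cosθ.
L cosφ = √(L² − r² sin²θ) = 0.26927 m.
|ω_rod| = r ω |cosθ| / √(L² − r² sin²θ) = 0.0701·4.14·0.98196/0.26927 = 1.0583 rad/s.

1.06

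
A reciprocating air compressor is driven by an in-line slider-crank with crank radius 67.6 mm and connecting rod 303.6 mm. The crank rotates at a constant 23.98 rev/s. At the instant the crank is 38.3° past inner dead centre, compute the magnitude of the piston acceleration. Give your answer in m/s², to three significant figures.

ω = 2π·24 = 150.7 rad/s
x(θ) = r cosθ + √(L² − r² sin²θ); with ω constant, a = ω²·d²x/dθ².
d²x/dθ² = −r cosθ − r²(cos2θ)/√u − r⁴ sin²2θ/(4u^{3/2}),  u = L² − r² sin²θ = 0.0904176 m².
Substituting r = 0.0676 m, L = 0.3036 m, θ = 38.3°: d²x/dθ² = -0.056755 m.
a = ω²·d²x/dθ² = (150.7)²·(-0.056755) = -1288.4 m/s²;  |a| = 1288.4 m/s².

1290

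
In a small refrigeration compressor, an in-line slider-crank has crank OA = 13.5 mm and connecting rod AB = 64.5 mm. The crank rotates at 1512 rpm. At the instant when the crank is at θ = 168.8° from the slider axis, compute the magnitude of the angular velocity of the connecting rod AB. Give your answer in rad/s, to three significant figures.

32.5

ω = 158.3 rad/s (converted from 1512 rpm).
The rod makes angle φ with the slider axis where L sinφ = r sinθ; differentiating, L cosφ·φ̇ = r ω cosθ.
L cosφ = √(L² − r² sin²θ) = 0.064447 m.
|ω_rod| = r ω |cosθ| / √(L² − r² sin²θ) = 0.0135·158.3·0.98096/0.064447 = 32.536 rad/s.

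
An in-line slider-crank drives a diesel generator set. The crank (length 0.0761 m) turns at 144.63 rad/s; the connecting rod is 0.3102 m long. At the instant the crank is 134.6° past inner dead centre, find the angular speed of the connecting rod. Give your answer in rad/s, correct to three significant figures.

25.3

ω = 144.6 rad/s
The rod makes angle φ with the slider axis where L sinφ = r sinθ; differentiating, L cosφ·φ̇ = r ω cosθ.
L cosφ = √(L² − r² sin²θ) = 0.30543 m.
|ω_rod| = r ω |cosθ| / √(L² − r² sin²θ) = 0.0761·144.6·0.70215/0.30543 = 25.302 rad/s.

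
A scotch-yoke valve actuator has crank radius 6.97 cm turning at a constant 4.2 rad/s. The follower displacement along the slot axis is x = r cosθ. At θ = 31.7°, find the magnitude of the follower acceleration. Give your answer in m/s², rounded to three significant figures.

ω = 4.2 rad/s
x = r cosθ ⇒ ẍ = −rω² cosθ (ω constant).
|a| = rω²|cosθ| = 0.0697·(4.2)²·|cos 31.7°| = 1.0461 m/s².

1.05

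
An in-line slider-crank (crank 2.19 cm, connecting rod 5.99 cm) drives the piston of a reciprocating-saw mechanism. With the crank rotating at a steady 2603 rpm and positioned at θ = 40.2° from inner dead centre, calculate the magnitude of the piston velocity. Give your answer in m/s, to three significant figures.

ω = 2π·2603/60 = 272.6 rad/s
For an in-line slider-crank, x = r cosθ + √(L² − r² sin²θ), so v = −rω sinθ·[1 + r cosθ/√(L² − r² sin²θ)].
With r = 0.0219 m, L = 0.0599 m, θ = 40.2°: √(L² − r² sin²θ) = 0.058208 m.
v = −0.0219·272.6·0.64546·[1 + 0.0219·0.76380/0.058208] = -4.9604 m/s.
|v| = 4.9604 m/s.

4.96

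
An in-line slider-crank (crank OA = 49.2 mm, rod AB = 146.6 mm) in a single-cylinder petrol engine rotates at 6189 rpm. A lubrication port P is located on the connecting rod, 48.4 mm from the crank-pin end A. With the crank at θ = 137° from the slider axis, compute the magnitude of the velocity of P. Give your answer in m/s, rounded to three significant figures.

ω = 648.1 rad/s.  Crank-pin speed |V_A| = rω = 31.887 m/s, perpendicular to OA.
Rod angle: sinφ = −(r/L) sinθ ⇒ φ = -13.231°; ω_rod = −rω cosθ/√(L²−r²sin²θ) = +163.42 rad/s.
V_P = V_A + ω_rod × AP, with AP = 0.0484 m along the rod.
Components: V_Px = −rω sinθ − a·ω_rod·sinφ = -19.937 m/s;  V_Py = rω cosθ + a·ω_rod·cosφ = -15.621 m/s.
|V_P| = √(V_Px² + V_Py²) = 25.328 m/s.

25.3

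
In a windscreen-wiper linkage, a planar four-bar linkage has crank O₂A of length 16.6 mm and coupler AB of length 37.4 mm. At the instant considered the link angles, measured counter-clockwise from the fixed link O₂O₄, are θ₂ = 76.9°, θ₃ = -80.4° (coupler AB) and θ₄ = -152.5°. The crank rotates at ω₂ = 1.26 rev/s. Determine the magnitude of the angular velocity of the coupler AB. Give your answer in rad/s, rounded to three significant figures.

2.80

ω₂ = 7.917 rad/s (from 1.26 rev/s).
Differentiating the loop-closure r₂e^{iθ₂}+r₃e^{iθ₃}=r₁+r₄e^{iθ₄} gives r₂ω₂e^{iθ₂}+r₃ω₃e^{iθ₃}=r₄ω₄e^{iθ₄}.
Eliminating the other unknown: ω₃ = r₂ω₂ sin(θ₄−θ₂) / [r₃ sin(θ₃−θ₄)].
Numerator sine = +0.75927; denominator sine = +0.95159.
Result = 0.0166·7.917·(+0.75927) / (0.0374·(+0.95159)) = +2.8037 rad/s; magnitude 2.8037 rad/s.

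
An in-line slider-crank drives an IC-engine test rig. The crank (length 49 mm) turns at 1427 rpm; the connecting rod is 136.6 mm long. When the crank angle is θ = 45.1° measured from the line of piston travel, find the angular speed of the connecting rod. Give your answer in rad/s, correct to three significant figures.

ω = 149.4 rad/s (converted from 1427 rpm).
The rod makes angle φ with the slider axis where L sinφ = r sinθ; differentiating, L cosφ·φ̇ = r ω cosθ.
L cosφ = √(L² − r² sin²θ) = 0.13212 m.
|ω_rod| = r ω |cosθ| / √(L² − r² sin²θ) = 0.049·149.4·0.70587/0.13212 = 39.122 rad/s.

39.1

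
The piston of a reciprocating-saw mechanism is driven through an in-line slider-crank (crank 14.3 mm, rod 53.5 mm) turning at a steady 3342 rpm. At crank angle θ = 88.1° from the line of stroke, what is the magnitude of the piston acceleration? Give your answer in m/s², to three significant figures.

427

ω = 2π·3342/60 = 350 rad/s
x(θ) = r cosθ + √(L² − r² sin²θ); with ω constant, a = ω²·d²x/dθ².
d²x/dθ² = −r cosθ − r²(cos2θ)/√u − r⁴ sin²2θ/(4u^{3/2}),  u = L² − r² sin²θ = 0.00265798 m².
Substituting r = 0.0143 m, L = 0.0535 m, θ = 88.1°: d²x/dθ² = +0.0034832 m.
a = ω²·d²x/dθ² = (350)²·(+0.0034832) = +426.63 m/s²;  |a| = 426.63 m/s².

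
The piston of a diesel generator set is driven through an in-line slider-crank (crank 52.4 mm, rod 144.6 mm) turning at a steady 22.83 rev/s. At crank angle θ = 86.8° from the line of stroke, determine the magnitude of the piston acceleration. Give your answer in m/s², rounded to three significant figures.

356

ω = 2π·22.8 = 143.4 rad/s
x(θ) = r cosθ + √(L² − r² sin²θ); with ω constant, a = ω²·d²x/dθ².
d²x/dθ² = −r cosθ − r²(cos2θ)/√u − r⁴ sin²2θ/(4u^{3/2}),  u = L² − r² sin²θ = 0.018172 m².
Substituting r = 0.0524 m, L = 0.1446 m, θ = 86.8°: d²x/dθ² = +0.017307 m.
a = ω²·d²x/dθ² = (143.4)²·(+0.017307) = +356.12 m/s²;  |a| = 356.12 m/s².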